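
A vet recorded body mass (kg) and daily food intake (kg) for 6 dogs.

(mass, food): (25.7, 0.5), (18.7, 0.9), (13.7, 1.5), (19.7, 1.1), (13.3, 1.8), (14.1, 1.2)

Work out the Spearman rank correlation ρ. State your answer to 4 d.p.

Rank mass: 6, 4, 2, 5, 1, 3
Rank food: 1, 2, 5, 3, 6, 4
d = rank(mass) − rank(food): 5, 2, -3, 2, -5, -1; Σd² = 68
ρ = 1 − 6Σd² / [n(n²−1)] = 1 − 6×68 / (6×35) = 1 − 408/210 ≈ -0.9429

-0.9429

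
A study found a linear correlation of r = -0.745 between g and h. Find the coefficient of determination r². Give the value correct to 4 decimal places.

0.5550

r² = (-0.745)² = 0.5550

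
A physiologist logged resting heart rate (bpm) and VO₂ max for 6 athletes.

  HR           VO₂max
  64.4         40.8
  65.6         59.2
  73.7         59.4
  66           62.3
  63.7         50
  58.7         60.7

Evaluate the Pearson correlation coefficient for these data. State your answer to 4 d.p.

0.1300

n = 6, Σx = 392.1, Σy = 332.4, Σx² = 25741.79, Σy² = 18763.42, Σxy = 21748.71
nΣxy − ΣxΣy = 130492.26 − 130334.04 = 158.22
nΣx² − (Σx)² = 154450.74 − 153742.41 = 708.33; nΣy² − (Σy)² = 112580.52 − 110489.76 = 2090.76
r = 158.22 / √(708.33 × 2090.76) = 158.22 / 1216.9421 ≈ 0.1300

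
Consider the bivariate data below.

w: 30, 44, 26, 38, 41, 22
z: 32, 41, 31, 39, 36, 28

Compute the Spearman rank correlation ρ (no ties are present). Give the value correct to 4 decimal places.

0.9429

Rank w: 3, 6, 2, 4, 5, 1
Rank z: 3, 6, 2, 5, 4, 1
d = rank(w) − rank(z): 0, 0, 0, -1, 1, 0; Σd² = 2
ρ = 1 − 6Σd² / [n(n²−1)] = 1 − 6×2 / (6×35) = 1 − 12/210 ≈ 0.9429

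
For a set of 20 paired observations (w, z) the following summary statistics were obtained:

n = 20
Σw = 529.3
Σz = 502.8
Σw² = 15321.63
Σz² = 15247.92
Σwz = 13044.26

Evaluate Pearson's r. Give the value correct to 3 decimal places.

r = (nΣwz − ΣwΣz) / √[(nΣw² − (Σw)²)(nΣz² − (Σz)²)]
Numerator: 20×13044.26 − 529.3×502.8 = -5246.84
Denominator: √[(306432.6 − 280158.49)(304958.4 − 252807.84)] = √[26274.11 × 52150.56] = 37016.3417
r = -5246.84 / 37016.3417 ≈ -0.142

-0.142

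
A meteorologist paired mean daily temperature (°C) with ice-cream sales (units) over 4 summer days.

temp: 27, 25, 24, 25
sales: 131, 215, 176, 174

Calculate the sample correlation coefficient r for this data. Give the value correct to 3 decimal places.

n = 4, Σx = 101, Σy = 696, Σx² = 2555, Σy² = 124638, Σxy = 17486
nΣxy − ΣxΣy = 69944 − 70296 = -352
nΣx² − (Σx)² = 10220 − 10201 = 19; nΣy² − (Σy)² = 498552 − 484416 = 14136
r = -352 / √(19 × 14136) = -352 / 518.2509 ≈ -0.679

-0.679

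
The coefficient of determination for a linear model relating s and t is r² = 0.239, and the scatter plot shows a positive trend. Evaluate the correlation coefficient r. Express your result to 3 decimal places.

|r| = √0.239 = 0.489
The association is positive, so r = 0.489.

0.489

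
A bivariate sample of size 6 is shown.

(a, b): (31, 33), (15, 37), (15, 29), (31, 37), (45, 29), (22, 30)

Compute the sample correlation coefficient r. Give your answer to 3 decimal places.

n = 6, Σa = 159, Σb = 195, Σa² = 4881, Σb² = 6409, Σab = 5125
nΣab − ΣaΣb = 30750 − 31005 = -255
nΣa² − (Σa)² = 29286 − 25281 = 4005; nΣb² − (Σb)² = 38454 − 38025 = 429
r = -255 / √(4005 × 429) = -255 / 1310.7803 ≈ -0.195

-0.195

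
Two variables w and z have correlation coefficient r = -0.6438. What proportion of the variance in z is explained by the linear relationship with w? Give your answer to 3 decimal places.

0.414

r² = (-0.6438)² = 0.414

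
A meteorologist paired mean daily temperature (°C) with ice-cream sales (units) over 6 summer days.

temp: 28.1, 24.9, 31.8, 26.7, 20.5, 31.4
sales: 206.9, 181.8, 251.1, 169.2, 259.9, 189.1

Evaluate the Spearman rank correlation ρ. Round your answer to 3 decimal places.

0.029

Rank temp: 4, 2, 6, 3, 1, 5
Rank sales: 4, 2, 5, 1, 6, 3
d = rank(temp) − rank(sales): 0, 0, 1, 2, -5, 2; Σd² = 34
ρ = 1 − 6Σd² / [n(n²−1)] = 1 − 6×34 / (6×35) = 1 − 204/210 ≈ 0.029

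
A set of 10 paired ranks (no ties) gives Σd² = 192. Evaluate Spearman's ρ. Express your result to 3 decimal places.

ρ = 1 − 6Σd² / [n(n²−1)] = 1 − 6×192 / (10×99)
  = 1 − 1152/990 = 1 − 1.1636 ≈ -0.164

-0.164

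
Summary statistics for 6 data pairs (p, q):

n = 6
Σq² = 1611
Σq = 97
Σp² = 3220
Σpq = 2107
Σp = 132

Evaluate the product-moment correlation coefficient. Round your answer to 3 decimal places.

r = (nΣpq − ΣpΣq) / √[(nΣp² − (Σp)²)(nΣq² − (Σq)²)]
Numerator: 6×2107 − 132×97 = -162
Denominator: √[(19320 − 17424)(9666 − 9409)] = √[1896 × 257] = 698.0487
r = -162 / 698.0487 ≈ -0.232

-0.232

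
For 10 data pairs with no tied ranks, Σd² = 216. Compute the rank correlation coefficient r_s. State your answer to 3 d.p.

ρ = 1 − 6Σd² / [n(n²−1)] = 1 − 6×216 / (10×99)
  = 1 − 1296/990 = 1 − 1.3091 ≈ -0.309

-0.309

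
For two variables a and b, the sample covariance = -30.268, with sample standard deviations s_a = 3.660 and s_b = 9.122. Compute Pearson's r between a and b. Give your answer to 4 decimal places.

-0.9066

r = Cov(a,b) / (s_a · s_b) = -30.268 / (3.660 × 9.122)
  = -30.268 / 33.3865 ≈ -0.9066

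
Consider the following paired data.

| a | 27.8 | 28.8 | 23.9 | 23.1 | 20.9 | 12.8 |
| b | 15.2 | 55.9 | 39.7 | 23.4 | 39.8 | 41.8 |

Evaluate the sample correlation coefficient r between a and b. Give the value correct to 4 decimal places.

-0.1187

n = 6, Σa = 137.3, Σb = 215.8, Σa² = 3307.75, Σb² = 8810.78, Σab = 4888.71
nΣab − ΣaΣb = 29332.26 − 29629.34 = -297.08
nΣa² − (Σa)² = 19846.5 − 18851.29 = 995.21; nΣb² − (Σb)² = 52864.68 − 46569.64 = 6295.04
r = -297.08 / √(995.21 × 6295.04) = -297.08 / 2502.9756 ≈ -0.1187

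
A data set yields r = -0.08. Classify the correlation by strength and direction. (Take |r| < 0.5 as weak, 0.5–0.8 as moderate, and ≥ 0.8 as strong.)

weak negative

r = -0.08 < 0 so the relationship is negative.
|r| = 0.08, which falls in the weak range.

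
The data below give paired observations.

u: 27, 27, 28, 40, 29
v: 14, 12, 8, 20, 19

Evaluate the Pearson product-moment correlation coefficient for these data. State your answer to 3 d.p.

n = 5, Σu = 151, Σv = 73, Σu² = 4683, Σv² = 1165, Σuv = 2277
nΣuv − ΣuΣv = 11385 − 11023 = 362
nΣu² − (Σu)² = 23415 − 22801 = 614; nΣv² − (Σv)² = 5825 − 5329 = 496
r = 362 / √(614 × 496) = 362 / 551.8551 ≈ 0.656

0.656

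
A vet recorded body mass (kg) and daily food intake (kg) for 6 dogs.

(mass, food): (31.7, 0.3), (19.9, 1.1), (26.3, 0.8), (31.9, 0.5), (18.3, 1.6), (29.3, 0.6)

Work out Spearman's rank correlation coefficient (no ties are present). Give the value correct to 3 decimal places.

Rank mass: 5, 2, 3, 6, 1, 4
Rank food: 1, 5, 4, 2, 6, 3
d = rank(mass) − rank(food): 4, -3, -1, 4, -5, 1; Σd² = 68
ρ = 1 − 6Σd² / [n(n²−1)] = 1 − 6×68 / (6×35) = 1 − 408/210 ≈ -0.943

-0.943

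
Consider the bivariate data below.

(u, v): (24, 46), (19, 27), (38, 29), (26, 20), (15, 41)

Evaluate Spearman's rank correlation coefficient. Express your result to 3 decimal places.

-0.300

Rank u: 3, 2, 5, 4, 1
Rank v: 5, 2, 3, 1, 4
d = rank(u) − rank(v): -2, 0, 2, 3, -3; Σd² = 26
ρ = 1 − 6Σd² / [n(n²−1)] = 1 − 6×26 / (5×24) = 1 − 156/120 ≈ -0.300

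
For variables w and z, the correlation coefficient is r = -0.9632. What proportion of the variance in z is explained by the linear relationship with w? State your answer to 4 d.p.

0.9278

r² = (-0.9632)² = 0.9278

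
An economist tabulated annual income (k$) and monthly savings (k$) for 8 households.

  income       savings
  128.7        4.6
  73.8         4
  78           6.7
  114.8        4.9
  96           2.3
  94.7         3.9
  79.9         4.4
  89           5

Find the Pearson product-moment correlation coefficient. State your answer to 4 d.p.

n = 8, Σx = 754.9, Σy = 35.8, Σx² = 73762.27, Σy² = 170.92, Σxy = 3359.03
nΣxy − ΣxΣy = 26872.24 − 27025.42 = -153.18
nΣx² − (Σx)² = 590098.16 − 569874.01 = 20224.15; nΣy² − (Σy)² = 1367.36 − 1281.64 = 85.72
r = -153.18 / √(20224.15 × 85.72) = -153.18 / 1316.6678 ≈ -0.1163

-0.1163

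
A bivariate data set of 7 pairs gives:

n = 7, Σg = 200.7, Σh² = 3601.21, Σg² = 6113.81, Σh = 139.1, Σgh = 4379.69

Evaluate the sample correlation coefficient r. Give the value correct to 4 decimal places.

r = (nΣgh − ΣgΣh) / √[(nΣg² − (Σg)²)(nΣh² − (Σh)²)]
Numerator: 7×4379.69 − 200.7×139.1 = 2740.46
Denominator: √[(42796.67 − 40280.49)(25208.47 − 19348.81)] = √[2516.18 × 5859.66] = 3839.7864
r = 2740.46 / 3839.7864 ≈ 0.7137

0.7137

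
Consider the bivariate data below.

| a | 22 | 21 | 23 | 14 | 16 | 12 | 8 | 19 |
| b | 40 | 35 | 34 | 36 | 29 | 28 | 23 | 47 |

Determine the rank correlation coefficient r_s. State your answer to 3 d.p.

0.571

Rank a: 7, 6, 8, 3, 4, 2, 1, 5
Rank b: 7, 5, 4, 6, 3, 2, 1, 8
d = rank(a) − rank(b): 0, 1, 4, -3, 1, 0, 0, -3; Σd² = 36
ρ = 1 − 6Σd² / [n(n²−1)] = 1 − 6×36 / (8×63) = 1 − 216/504 ≈ 0.571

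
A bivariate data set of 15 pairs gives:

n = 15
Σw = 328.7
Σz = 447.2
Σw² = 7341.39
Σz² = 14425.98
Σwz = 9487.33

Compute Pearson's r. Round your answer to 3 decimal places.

-0.803

r = (nΣwz − ΣwΣz) / √[(nΣw² − (Σw)²)(nΣz² − (Σz)²)]
Numerator: 15×9487.33 − 328.7×447.2 = -4684.69
Denominator: √[(110120.85 − 108043.69)(216389.7 − 199987.84)] = √[2077.16 × 16401.86] = 5836.8902
r = -4684.69 / 5836.8902 ≈ -0.803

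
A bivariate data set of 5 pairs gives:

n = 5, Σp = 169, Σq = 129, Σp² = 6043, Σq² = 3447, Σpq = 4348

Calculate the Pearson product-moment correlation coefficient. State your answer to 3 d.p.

r = (nΣpq − ΣpΣq) / √[(nΣp² − (Σp)²)(nΣq² − (Σq)²)]
Numerator: 5×4348 − 169×129 = -61
Denominator: √[(30215 − 28561)(17235 − 16641)] = √[1654 × 594] = 991.1993
r = -61 / 991.1993 ≈ -0.062

-0.062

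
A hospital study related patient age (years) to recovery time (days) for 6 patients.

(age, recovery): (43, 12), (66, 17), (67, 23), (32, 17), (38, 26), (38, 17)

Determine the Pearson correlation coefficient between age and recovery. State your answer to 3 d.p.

0.146

n = 6, Σx = 284, Σy = 112, Σx² = 14606, Σy² = 2216, Σxy = 5357
nΣxy − ΣxΣy = 32142 − 31808 = 334
nΣx² − (Σx)² = 87636 − 80656 = 6980; nΣy² − (Σy)² = 13296 − 12544 = 752
r = 334 / √(6980 × 752) = 334 / 2291.0609 ≈ 0.146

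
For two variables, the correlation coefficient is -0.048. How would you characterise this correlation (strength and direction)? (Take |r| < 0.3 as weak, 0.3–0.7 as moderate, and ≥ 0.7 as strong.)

weak negative

r = -0.048 < 0 so the relationship is negative.
|r| = 0.048, which falls in the weak range.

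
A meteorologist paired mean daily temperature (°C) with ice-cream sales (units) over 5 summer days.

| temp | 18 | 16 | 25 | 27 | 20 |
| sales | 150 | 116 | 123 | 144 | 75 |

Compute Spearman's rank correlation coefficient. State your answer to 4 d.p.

Rank temp: 2, 1, 4, 5, 3
Rank sales: 5, 2, 3, 4, 1
d = rank(temp) − rank(sales): -3, -1, 1, 1, 2; Σd² = 16
ρ = 1 − 6Σd² / [n(n²−1)] = 1 − 6×16 / (5×24) = 1 − 96/120 ≈ 0.2000

0.2000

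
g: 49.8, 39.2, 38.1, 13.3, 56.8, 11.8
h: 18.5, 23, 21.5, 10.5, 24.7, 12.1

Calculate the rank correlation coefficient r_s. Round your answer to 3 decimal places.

Rank g: 5, 4, 3, 2, 6, 1
Rank h: 3, 5, 4, 1, 6, 2
d = rank(g) − rank(h): 2, -1, -1, 1, 0, -1; Σd² = 8
ρ = 1 − 6Σd² / [n(n²−1)] = 1 − 6×8 / (6×35) = 1 − 48/210 ≈ 0.771

0.771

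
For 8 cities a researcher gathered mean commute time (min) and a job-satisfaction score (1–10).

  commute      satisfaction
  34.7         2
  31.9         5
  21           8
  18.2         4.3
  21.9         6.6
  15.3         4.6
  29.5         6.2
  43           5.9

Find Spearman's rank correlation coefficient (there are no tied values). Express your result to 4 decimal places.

Rank commute: 7, 6, 3, 2, 4, 1, 5, 8
Rank satisfaction: 1, 4, 8, 2, 7, 3, 6, 5
d = rank(commute) − rank(satisfaction): 6, 2, -5, 0, -3, -2, -1, 3; Σd² = 88
ρ = 1 − 6Σd² / [n(n²−1)] = 1 − 6×88 / (8×63) = 1 − 528/504 ≈ -0.0476

-0.0476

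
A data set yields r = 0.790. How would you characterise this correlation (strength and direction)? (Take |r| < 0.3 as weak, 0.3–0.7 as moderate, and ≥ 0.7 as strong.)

r = 0.790 > 0 so the relationship is positive.
|r| = 0.790, which falls in the strong range.

strong positive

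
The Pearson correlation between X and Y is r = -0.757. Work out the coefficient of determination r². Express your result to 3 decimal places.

0.573

r² = (-0.757)² = 0.573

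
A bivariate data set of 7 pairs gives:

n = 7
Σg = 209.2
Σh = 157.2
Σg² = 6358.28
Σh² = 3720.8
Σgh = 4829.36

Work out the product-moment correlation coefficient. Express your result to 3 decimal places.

r = (nΣgh − ΣgΣh) / √[(nΣg² − (Σg)²)(nΣh² − (Σh)²)]
Numerator: 7×4829.36 − 209.2×157.2 = 919.28
Denominator: √[(44507.96 − 43764.64)(26045.6 − 24711.84)] = √[743.32 × 1333.76] = 995.6960
r = 919.28 / 995.6960 ≈ 0.923

0.923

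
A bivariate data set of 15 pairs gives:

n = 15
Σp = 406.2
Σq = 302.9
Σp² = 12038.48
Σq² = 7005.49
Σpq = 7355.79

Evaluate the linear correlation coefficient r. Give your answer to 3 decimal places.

-0.881

r = (nΣpq − ΣpΣq) / √[(nΣp² − (Σp)²)(nΣq² − (Σq)²)]
Numerator: 15×7355.79 − 406.2×302.9 = -12701.13
Denominator: √[(180577.2 − 164998.44)(105082.35 − 91748.41)] = √[15578.76 × 13333.94] = 14412.7114
r = -12701.13 / 14412.7114 ≈ -0.881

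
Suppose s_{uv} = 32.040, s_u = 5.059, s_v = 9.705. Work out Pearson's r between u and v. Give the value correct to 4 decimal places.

0.6526

r = Cov(u,v) / (s_u · s_v) = 32.040 / (5.059 × 9.705)
  = 32.040 / 49.0976 ≈ 0.6526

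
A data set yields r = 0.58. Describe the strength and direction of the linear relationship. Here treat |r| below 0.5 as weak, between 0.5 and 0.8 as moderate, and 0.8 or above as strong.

r = 0.58 > 0 so the relationship is positive.
|r| = 0.58, which falls in the moderate range.

moderate positive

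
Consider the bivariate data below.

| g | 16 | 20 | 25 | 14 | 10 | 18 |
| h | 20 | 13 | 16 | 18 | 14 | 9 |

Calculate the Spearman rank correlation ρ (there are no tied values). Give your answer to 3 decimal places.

-0.257

Rank g: 3, 5, 6, 2, 1, 4
Rank h: 6, 2, 4, 5, 3, 1
d = rank(g) − rank(h): -3, 3, 2, -3, -2, 3; Σd² = 44
ρ = 1 − 6Σd² / [n(n²−1)] = 1 − 6×44 / (6×35) = 1 − 264/210 ≈ -0.257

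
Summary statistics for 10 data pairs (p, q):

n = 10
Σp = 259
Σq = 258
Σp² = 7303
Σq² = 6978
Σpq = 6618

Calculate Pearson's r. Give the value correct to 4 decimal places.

-0.1468

r = (nΣpq − ΣpΣq) / √[(nΣp² − (Σp)²)(nΣq² − (Σq)²)]
Numerator: 10×6618 − 259×258 = -642
Denominator: √[(73030 − 67081)(69780 − 66564)] = √[5949 × 3216] = 4374.0123
r = -642 / 4374.0123 ≈ -0.1468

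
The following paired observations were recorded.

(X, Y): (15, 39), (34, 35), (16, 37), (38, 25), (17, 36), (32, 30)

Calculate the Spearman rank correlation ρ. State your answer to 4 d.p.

Rank X: 1, 5, 2, 6, 3, 4
Rank Y: 6, 3, 5, 1, 4, 2
d = rank(X) − rank(Y): -5, 2, -3, 5, -1, 2; Σd² = 68
ρ = 1 − 6Σd² / [n(n²−1)] = 1 − 6×68 / (6×35) = 1 − 408/210 ≈ -0.9429

-0.9429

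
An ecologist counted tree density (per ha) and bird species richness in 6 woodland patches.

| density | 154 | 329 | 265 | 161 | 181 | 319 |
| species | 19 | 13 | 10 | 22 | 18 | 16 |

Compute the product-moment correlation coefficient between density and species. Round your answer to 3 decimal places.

n = 6, Σx = 1409, Σy = 98, Σx² = 362625, Σy² = 1694, Σxy = 21757
nΣxy − ΣxΣy = 130542 − 138082 = -7540
nΣx² − (Σx)² = 2175750 − 1985281 = 190469; nΣy² − (Σy)² = 10164 − 9604 = 560
r = -7540 / √(190469 × 560) = -7540 / 10327.7606 ≈ -0.730

-0.730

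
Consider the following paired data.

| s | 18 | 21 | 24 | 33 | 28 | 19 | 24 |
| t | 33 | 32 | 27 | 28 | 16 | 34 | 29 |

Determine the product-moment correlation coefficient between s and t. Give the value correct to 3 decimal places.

-0.622

n = 7, Σs = 167, Σt = 199, Σs² = 4151, Σt² = 5879, Σst = 4628
nΣst − ΣsΣt = 32396 − 33233 = -837
nΣs² − (Σs)² = 29057 − 27889 = 1168; nΣt² − (Σt)² = 41153 − 39601 = 1552
r = -837 / √(1168 × 1552) = -837 / 1346.3788 ≈ -0.622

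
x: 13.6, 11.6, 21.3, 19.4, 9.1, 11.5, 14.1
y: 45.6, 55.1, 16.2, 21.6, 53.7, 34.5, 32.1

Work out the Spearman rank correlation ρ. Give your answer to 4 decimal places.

Rank x: 4, 3, 7, 6, 1, 2, 5
Rank y: 5, 7, 1, 2, 6, 4, 3
d = rank(x) − rank(y): -1, -4, 6, 4, -5, -2, 2; Σd² = 102
ρ = 1 − 6Σd² / [n(n²−1)] = 1 − 6×102 / (7×48) = 1 − 612/336 ≈ -0.8214

-0.8214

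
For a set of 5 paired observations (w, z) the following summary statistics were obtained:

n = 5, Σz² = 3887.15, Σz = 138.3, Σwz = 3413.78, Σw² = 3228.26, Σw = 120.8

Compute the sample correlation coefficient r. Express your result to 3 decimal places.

0.524

r = (nΣwz − ΣwΣz) / √[(nΣw² − (Σw)²)(nΣz² − (Σz)²)]
Numerator: 5×3413.78 − 120.8×138.3 = 362.26
Denominator: √[(16141.3 − 14592.64)(19435.75 − 19126.89)] = √[1548.66 × 308.86] = 691.6062
r = 362.26 / 691.6062 ≈ 0.524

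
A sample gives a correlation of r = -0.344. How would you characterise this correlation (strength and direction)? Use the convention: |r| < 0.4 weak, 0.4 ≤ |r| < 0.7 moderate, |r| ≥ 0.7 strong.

r = -0.344 < 0 so the relationship is negative.
|r| = 0.344, which falls in the weak range.

weak negative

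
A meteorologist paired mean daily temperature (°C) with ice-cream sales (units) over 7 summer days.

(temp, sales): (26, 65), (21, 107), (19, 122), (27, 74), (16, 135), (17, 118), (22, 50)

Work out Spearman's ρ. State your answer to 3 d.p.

Rank temp: 6, 4, 3, 7, 1, 2, 5
Rank sales: 2, 4, 6, 3, 7, 5, 1
d = rank(temp) − rank(sales): 4, 0, -3, 4, -6, -3, 4; Σd² = 102
ρ = 1 − 6Σd² / [n(n²−1)] = 1 − 6×102 / (7×48) = 1 − 612/336 ≈ -0.821

-0.821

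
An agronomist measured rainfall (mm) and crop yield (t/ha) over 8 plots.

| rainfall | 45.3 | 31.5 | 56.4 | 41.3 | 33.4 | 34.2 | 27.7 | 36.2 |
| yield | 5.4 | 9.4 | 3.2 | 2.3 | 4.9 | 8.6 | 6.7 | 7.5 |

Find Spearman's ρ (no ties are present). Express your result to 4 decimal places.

-0.5714

Rank rainfall: 7, 2, 8, 6, 3, 4, 1, 5
Rank yield: 4, 8, 2, 1, 3, 7, 5, 6
d = rank(rainfall) − rank(yield): 3, -6, 6, 5, 0, -3, -4, -1; Σd² = 132
ρ = 1 − 6Σd² / [n(n²−1)] = 1 − 6×132 / (8×63) = 1 − 792/504 ≈ -0.5714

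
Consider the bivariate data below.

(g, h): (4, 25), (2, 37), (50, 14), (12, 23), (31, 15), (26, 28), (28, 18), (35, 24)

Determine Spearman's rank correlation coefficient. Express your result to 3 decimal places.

Rank g: 2, 1, 8, 3, 6, 4, 5, 7
Rank h: 6, 8, 1, 4, 2, 7, 3, 5
d = rank(g) − rank(h): -4, -7, 7, -1, 4, -3, 2, 2; Σd² = 148
ρ = 1 − 6Σd² / [n(n²−1)] = 1 − 6×148 / (8×63) = 1 − 888/504 ≈ -0.762

-0.762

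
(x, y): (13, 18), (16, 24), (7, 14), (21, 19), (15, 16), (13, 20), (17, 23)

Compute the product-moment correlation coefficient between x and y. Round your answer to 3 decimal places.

0.577

n = 7, Σx = 102, Σy = 134, Σx² = 1598, Σy² = 2642, Σxy = 2006
nΣxy − ΣxΣy = 14042 − 13668 = 374
nΣx² − (Σx)² = 11186 − 10404 = 782; nΣy² − (Σy)² = 18494 − 17956 = 538
r = 374 / √(782 × 538) = 374 / 648.6262 ≈ 0.577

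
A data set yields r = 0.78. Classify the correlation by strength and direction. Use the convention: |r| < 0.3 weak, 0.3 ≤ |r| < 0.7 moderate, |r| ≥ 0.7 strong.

r = 0.78 > 0 so the relationship is positive.
|r| = 0.78, which falls in the strong range.

strong positive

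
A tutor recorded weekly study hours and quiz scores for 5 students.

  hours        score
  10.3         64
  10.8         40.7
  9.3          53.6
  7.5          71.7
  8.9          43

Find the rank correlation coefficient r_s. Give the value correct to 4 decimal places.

-0.6000

Rank hours: 4, 5, 3, 1, 2
Rank score: 4, 1, 3, 5, 2
d = rank(hours) − rank(score): 0, 4, 0, -4, 0; Σd² = 32
ρ = 1 − 6Σd² / [n(n²−1)] = 1 − 6×32 / (5×24) = 1 − 192/120 ≈ -0.6000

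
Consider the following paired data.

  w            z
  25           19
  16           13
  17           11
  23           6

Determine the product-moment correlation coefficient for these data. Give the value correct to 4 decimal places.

n = 4, Σw = 81, Σz = 49, Σw² = 1699, Σz² = 687, Σwz = 1008
nΣwz − ΣwΣz = 4032 − 3969 = 63
nΣw² − (Σw)² = 6796 − 6561 = 235; nΣz² − (Σz)² = 2748 − 2401 = 347
r = 63 / √(235 × 347) = 63 / 285.5609 ≈ 0.2206

0.2206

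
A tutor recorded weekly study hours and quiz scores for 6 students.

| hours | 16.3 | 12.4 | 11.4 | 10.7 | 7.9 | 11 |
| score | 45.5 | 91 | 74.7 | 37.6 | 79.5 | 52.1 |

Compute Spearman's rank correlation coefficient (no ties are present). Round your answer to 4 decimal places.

Rank hours: 6, 5, 4, 2, 1, 3
Rank score: 2, 6, 4, 1, 5, 3
d = rank(hours) − rank(score): 4, -1, 0, 1, -4, 0; Σd² = 34
ρ = 1 − 6Σd² / [n(n²−1)] = 1 − 6×34 / (6×35) = 1 − 204/210 ≈ 0.0286

0.0286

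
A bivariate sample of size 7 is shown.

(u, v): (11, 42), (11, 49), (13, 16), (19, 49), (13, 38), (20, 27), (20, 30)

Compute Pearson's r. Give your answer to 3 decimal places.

-0.204

n = 7, Σu = 107, Σv = 251, Σu² = 1741, Σv² = 9895, Σuv = 3774
nΣuv − ΣuΣv = 26418 − 26857 = -439
nΣu² − (Σu)² = 12187 − 11449 = 738; nΣv² − (Σv)² = 69265 − 63001 = 6264
r = -439 / √(738 × 6264) = -439 / 2150.0772 ≈ -0.204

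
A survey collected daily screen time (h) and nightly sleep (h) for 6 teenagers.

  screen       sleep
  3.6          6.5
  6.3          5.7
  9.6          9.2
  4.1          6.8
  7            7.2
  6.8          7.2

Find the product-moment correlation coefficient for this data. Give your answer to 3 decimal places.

n = 6, Σx = 37.4, Σy = 42.6, Σx² = 256.86, Σy² = 309.3, Σxy = 274.87
nΣxy − ΣxΣy = 1649.22 − 1593.24 = 55.98
nΣx² − (Σx)² = 1541.16 − 1398.76 = 142.4; nΣy² − (Σy)² = 1855.8 − 1814.76 = 41.04
r = 55.98 / √(142.4 × 41.04) = 55.98 / 76.4467 ≈ 0.732

0.732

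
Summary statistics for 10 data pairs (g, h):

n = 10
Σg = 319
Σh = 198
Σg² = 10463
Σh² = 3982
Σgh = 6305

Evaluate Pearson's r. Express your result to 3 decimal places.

r = (nΣgh − ΣgΣh) / √[(nΣg² − (Σg)²)(nΣh² − (Σh)²)]
Numerator: 10×6305 − 319×198 = -112
Denominator: √[(104630 − 101761)(39820 − 39204)] = √[2869 × 616] = 1329.3999
r = -112 / 1329.3999 ≈ -0.084

-0.084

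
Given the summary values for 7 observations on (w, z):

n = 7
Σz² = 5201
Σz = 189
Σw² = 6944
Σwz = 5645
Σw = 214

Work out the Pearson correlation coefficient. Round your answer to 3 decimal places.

r = (nΣwz − ΣwΣz) / √[(nΣw² − (Σw)²)(nΣz² − (Σz)²)]
Numerator: 7×5645 − 214×189 = -931
Denominator: √[(48608 − 45796)(36407 − 35721)] = √[2812 × 686] = 1388.8960
r = -931 / 1388.8960 ≈ -0.670

-0.670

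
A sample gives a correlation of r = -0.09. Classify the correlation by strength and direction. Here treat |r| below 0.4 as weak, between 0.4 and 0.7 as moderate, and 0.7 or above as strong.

r = -0.09 < 0 so the relationship is negative.
|r| = 0.09, which falls in the weak range.

weak negative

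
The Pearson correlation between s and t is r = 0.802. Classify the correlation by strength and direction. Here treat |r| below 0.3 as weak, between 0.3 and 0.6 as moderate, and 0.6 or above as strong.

strong positive

r = 0.802 > 0 so the relationship is positive.
|r| = 0.802, which falls in the strong range.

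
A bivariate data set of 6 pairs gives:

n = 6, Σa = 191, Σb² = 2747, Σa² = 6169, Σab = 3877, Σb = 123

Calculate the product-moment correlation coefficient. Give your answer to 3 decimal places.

-0.272

r = (nΣab − ΣaΣb) / √[(nΣa² − (Σa)²)(nΣb² − (Σb)²)]
Numerator: 6×3877 − 191×123 = -231
Denominator: √[(37014 − 36481)(16482 − 15129)] = √[533 × 1353] = 849.2049
r = -231 / 849.2049 ≈ -0.272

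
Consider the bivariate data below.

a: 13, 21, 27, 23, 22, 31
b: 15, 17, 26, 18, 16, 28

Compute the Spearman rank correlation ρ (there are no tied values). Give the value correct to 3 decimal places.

Rank a: 1, 2, 5, 4, 3, 6
Rank b: 1, 3, 5, 4, 2, 6
d = rank(a) − rank(b): 0, -1, 0, 0, 1, 0; Σd² = 2
ρ = 1 − 6Σd² / [n(n²−1)] = 1 − 6×2 / (6×35) = 1 − 12/210 ≈ 0.943

0.943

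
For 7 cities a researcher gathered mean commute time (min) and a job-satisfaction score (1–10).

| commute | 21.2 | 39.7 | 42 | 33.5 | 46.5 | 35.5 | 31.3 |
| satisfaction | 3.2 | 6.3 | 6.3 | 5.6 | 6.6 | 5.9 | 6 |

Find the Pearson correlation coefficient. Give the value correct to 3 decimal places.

n = 7, Σx = 249.7, Σy = 39.9, Σx² = 9313.97, Σy² = 235.35, Σxy = 1474.3
nΣxy − ΣxΣy = 10320.1 − 9963.03 = 357.07
nΣx² − (Σx)² = 65197.79 − 62350.09 = 2847.7; nΣy² − (Σy)² = 1647.45 − 1592.01 = 55.44
r = 357.07 / √(2847.7 × 55.44) = 357.07 / 397.3367 ≈ 0.899

0.899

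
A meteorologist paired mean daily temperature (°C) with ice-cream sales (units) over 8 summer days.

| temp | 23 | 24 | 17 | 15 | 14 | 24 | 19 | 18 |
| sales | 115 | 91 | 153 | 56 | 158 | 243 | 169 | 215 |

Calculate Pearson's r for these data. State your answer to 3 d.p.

0.170

n = 8, Σx = 154, Σy = 1200, Σx² = 3076, Σy² = 206850, Σxy = 23395
nΣxy − ΣxΣy = 187160 − 184800 = 2360
nΣx² − (Σx)² = 24608 − 23716 = 892; nΣy² − (Σy)² = 1654800 − 1440000 = 214800
r = 2360 / √(892 × 214800) = 2360 / 13842.0230 ≈ 0.170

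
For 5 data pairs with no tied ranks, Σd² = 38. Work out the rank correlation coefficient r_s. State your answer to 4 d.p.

-0.9000

ρ = 1 − 6Σd² / [n(n²−1)] = 1 − 6×38 / (5×24)
  = 1 − 228/120 = 1 − 1.90000 ≈ -0.9000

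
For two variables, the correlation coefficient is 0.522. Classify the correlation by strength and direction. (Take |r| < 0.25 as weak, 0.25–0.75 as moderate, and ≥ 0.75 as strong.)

moderate positive

r = 0.522 > 0 so the relationship is positive.
|r| = 0.522, which falls in the moderate range.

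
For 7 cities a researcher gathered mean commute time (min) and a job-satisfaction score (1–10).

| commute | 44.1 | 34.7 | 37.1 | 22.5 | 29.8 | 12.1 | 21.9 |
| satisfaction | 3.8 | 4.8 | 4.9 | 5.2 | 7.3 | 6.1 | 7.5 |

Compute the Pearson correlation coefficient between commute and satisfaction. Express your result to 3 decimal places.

n = 7, Σx = 202.2, Σy = 39.6, Σx² = 6545.62, Σy² = 235.28, Σxy = 1088.53
nΣxy − ΣxΣy = 7619.71 − 8007.12 = -387.41
nΣx² − (Σx)² = 45819.34 − 40884.84 = 4934.5; nΣy² − (Σy)² = 1646.96 − 1568.16 = 78.8
r = -387.41 / √(4934.5 × 78.8) = -387.41 / 623.5692 ≈ -0.621

-0.621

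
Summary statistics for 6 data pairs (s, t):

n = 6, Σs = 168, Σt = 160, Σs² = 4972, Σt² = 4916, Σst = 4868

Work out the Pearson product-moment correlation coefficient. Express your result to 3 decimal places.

r = (nΣst − ΣsΣt) / √[(nΣs² − (Σs)²)(nΣt² − (Σt)²)]
Numerator: 6×4868 − 168×160 = 2328
Denominator: √[(29832 − 28224)(29496 − 25600)] = √[1608 × 3896] = 2502.9519
r = 2328 / 2502.9519 ≈ 0.930

0.930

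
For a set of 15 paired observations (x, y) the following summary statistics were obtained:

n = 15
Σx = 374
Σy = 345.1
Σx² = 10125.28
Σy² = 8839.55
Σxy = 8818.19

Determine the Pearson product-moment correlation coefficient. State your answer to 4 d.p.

r = (nΣxy − ΣxΣy) / √[(nΣx² − (Σx)²)(nΣy² − (Σy)²)]
Numerator: 15×8818.19 − 374×345.1 = 3205.45
Denominator: √[(151879.2 − 139876)(132593.25 − 119094.01)] = √[12003.2 × 13499.24] = 12729.2607
r = 3205.45 / 12729.2607 ≈ 0.2518

0.2518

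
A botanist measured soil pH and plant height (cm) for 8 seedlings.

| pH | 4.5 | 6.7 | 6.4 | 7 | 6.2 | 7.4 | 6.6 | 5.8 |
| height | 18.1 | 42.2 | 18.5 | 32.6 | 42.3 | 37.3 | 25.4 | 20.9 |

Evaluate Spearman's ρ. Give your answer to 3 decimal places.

Rank pH: 1, 6, 4, 7, 3, 8, 5, 2
Rank height: 1, 7, 2, 5, 8, 6, 4, 3
d = rank(pH) − rank(height): 0, -1, 2, 2, -5, 2, 1, -1; Σd² = 40
ρ = 1 − 6Σd² / [n(n²−1)] = 1 − 6×40 / (8×63) = 1 − 240/504 ≈ 0.524

0.524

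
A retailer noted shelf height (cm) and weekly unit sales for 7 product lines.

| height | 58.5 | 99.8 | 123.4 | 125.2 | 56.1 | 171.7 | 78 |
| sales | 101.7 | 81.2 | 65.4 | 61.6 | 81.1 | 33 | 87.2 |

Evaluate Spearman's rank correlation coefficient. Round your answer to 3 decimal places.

-0.786

Rank height: 2, 4, 5, 6, 1, 7, 3
Rank sales: 7, 5, 3, 2, 4, 1, 6
d = rank(height) − rank(sales): -5, -1, 2, 4, -3, 6, -3; Σd² = 100
ρ = 1 − 6Σd² / [n(n²−1)] = 1 − 6×100 / (7×48) = 1 − 600/336 ≈ -0.786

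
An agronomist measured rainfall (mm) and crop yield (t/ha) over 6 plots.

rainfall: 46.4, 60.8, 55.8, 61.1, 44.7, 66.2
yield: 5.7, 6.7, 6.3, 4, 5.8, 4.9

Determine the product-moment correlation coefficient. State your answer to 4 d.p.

n = 6, Σx = 335, Σy = 33.4, Σx² = 19076.98, Σy² = 190.72, Σxy = 1851.42
nΣxy − ΣxΣy = 11108.52 − 11189 = -80.48
nΣx² − (Σx)² = 114461.88 − 112225 = 2236.88; nΣy² − (Σy)² = 1144.32 − 1115.56 = 28.76
r = -80.48 / √(2236.88 × 28.76) = -80.48 / 253.6389 ≈ -0.3173

-0.3173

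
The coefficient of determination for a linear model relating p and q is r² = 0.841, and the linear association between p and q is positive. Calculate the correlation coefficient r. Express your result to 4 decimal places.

0.9171

|r| = √0.841 = 0.9171
The association is positive, so r = 0.9171.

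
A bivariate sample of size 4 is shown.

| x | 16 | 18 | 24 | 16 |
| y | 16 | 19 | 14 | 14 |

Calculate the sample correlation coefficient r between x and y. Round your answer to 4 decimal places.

-0.2795

n = 4, Σx = 74, Σy = 63, Σx² = 1412, Σy² = 1009, Σxy = 1158
nΣxy − ΣxΣy = 4632 − 4662 = -30
nΣx² − (Σx)² = 5648 − 5476 = 172; nΣy² − (Σy)² = 4036 − 3969 = 67
r = -30 / √(172 × 67) = -30 / 107.3499 ≈ -0.2795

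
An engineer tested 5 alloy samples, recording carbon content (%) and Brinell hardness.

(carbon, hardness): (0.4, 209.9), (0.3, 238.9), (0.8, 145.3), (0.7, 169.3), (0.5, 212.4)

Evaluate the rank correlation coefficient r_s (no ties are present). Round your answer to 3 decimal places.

-0.900

Rank carbon: 2, 1, 5, 4, 3
Rank hardness: 3, 5, 1, 2, 4
d = rank(carbon) − rank(hardness): -1, -4, 4, 2, -1; Σd² = 38
ρ = 1 − 6Σd² / [n(n²−1)] = 1 − 6×38 / (5×24) = 1 − 228/120 ≈ -0.900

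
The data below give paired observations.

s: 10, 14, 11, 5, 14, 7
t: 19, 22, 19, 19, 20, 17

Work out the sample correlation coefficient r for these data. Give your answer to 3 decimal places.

0.726

n = 6, Σs = 61, Σt = 116, Σs² = 687, Σt² = 2256, Σst = 1201
nΣst − ΣsΣt = 7206 − 7076 = 130
nΣs² − (Σs)² = 4122 − 3721 = 401; nΣt² − (Σt)² = 13536 − 13456 = 80
r = 130 / √(401 × 80) = 130 / 179.1089 ≈ 0.726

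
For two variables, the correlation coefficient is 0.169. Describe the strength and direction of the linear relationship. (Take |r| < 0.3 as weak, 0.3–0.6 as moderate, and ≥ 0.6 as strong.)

weak positive

r = 0.169 > 0 so the relationship is positive.
|r| = 0.169, which falls in the weak range.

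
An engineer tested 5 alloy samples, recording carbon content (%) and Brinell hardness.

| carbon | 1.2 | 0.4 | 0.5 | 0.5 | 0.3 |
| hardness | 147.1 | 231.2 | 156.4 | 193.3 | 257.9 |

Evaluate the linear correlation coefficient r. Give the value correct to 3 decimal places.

-0.747

n = 5, Σx = 2.9, Σy = 985.9, Σx² = 2.19, Σy² = 203430.11, Σxy = 521.22
nΣxy − ΣxΣy = 2606.1 − 2859.11 = -253.01
nΣx² − (Σx)² = 10.95 − 8.41 = 2.54; nΣy² − (Σy)² = 1017150.55 − 971998.81 = 45151.74
r = -253.01 / √(2.54 × 45151.74) = -253.01 / 338.6524 ≈ -0.747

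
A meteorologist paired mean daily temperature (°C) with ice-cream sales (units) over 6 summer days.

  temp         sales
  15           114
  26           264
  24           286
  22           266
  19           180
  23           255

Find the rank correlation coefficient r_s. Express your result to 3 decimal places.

0.714

Rank temp: 1, 6, 5, 3, 2, 4
Rank sales: 1, 4, 6, 5, 2, 3
d = rank(temp) − rank(sales): 0, 2, -1, -2, 0, 1; Σd² = 10
ρ = 1 − 6Σd² / [n(n²−1)] = 1 − 6×10 / (6×35) = 1 − 60/210 ≈ 0.714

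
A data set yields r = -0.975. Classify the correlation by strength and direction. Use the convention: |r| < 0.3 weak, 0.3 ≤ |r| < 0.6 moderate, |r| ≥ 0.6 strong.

strong negative

r = -0.975 < 0 so the relationship is negative.
|r| = 0.975, which falls in the strong range.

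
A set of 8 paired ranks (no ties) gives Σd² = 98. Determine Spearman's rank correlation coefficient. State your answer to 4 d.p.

-0.1667

ρ = 1 − 6Σd² / [n(n²−1)] = 1 − 6×98 / (8×63)
  = 1 − 588/504 = 1 − 1.16667 ≈ -0.1667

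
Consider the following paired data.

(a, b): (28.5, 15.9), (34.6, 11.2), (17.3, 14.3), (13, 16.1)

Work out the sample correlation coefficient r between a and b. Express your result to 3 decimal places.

-0.670

n = 4, Σa = 93.4, Σb = 57.5, Σa² = 2477.7, Σb² = 841.95, Σab = 1297.36
nΣab − ΣaΣb = 5189.44 − 5370.5 = -181.06
nΣa² − (Σa)² = 9910.8 − 8723.56 = 1187.24; nΣb² − (Σb)² = 3367.8 − 3306.25 = 61.55
r = -181.06 / √(1187.24 × 61.55) = -181.06 / 270.3232 ≈ -0.670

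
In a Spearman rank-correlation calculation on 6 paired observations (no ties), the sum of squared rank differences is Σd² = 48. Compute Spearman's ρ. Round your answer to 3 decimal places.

ρ = 1 − 6Σd² / [n(n²−1)] = 1 − 6×48 / (6×35)
  = 1 − 288/210 = 1 − 1.3714 ≈ -0.371

-0.371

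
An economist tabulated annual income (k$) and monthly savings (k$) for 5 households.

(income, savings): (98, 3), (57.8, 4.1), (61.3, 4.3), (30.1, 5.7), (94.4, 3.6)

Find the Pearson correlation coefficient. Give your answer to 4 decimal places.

n = 5, Σx = 341.6, Σy = 20.7, Σx² = 26519.9, Σy² = 89.75, Σxy = 1305.98
nΣxy − ΣxΣy = 6529.9 − 7071.12 = -541.22
nΣx² − (Σx)² = 132599.5 − 116690.56 = 15908.94; nΣy² − (Σy)² = 448.75 − 428.49 = 20.26
r = -541.22 / √(15908.94 × 20.26) = -541.22 / 567.7280 ≈ -0.9533

-0.9533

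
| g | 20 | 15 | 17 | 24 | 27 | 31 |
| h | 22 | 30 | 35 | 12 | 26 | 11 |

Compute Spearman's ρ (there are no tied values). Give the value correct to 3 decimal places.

Rank g: 3, 1, 2, 4, 5, 6
Rank h: 3, 5, 6, 2, 4, 1
d = rank(g) − rank(h): 0, -4, -4, 2, 1, 5; Σd² = 62
ρ = 1 − 6Σd² / [n(n²−1)] = 1 − 6×62 / (6×35) = 1 − 372/210 ≈ -0.771

-0.771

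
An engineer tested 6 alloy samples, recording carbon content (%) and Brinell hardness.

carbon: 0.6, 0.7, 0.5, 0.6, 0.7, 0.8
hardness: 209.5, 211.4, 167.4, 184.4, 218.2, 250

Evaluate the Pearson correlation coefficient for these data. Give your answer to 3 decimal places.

0.946

n = 6, Σx = 3.9, Σy = 1240.9, Σx² = 2.59, Σy² = 260717.57, Σxy = 820.76
nΣxy − ΣxΣy = 4924.56 − 4839.51 = 85.05
nΣx² − (Σx)² = 15.54 − 15.21 = 0.33; nΣy² − (Σy)² = 1564305.42 − 1539832.81 = 24472.61
r = 85.05 / √(0.33 × 24472.61) = 85.05 / 89.8664 ≈ 0.946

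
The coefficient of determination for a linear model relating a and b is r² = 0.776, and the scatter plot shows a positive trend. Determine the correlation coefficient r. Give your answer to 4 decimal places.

|r| = √0.776 = 0.8809
The association is positive, so r = 0.8809.

0.8809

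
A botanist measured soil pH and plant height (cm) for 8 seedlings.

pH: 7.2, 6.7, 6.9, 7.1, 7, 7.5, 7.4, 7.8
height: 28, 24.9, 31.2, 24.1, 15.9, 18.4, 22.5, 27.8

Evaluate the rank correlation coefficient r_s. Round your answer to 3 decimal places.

-0.167

Rank pH: 5, 1, 2, 4, 3, 7, 6, 8
Rank height: 7, 5, 8, 4, 1, 2, 3, 6
d = rank(pH) − rank(height): -2, -4, -6, 0, 2, 5, 3, 2; Σd² = 98
ρ = 1 − 6Σd² / [n(n²−1)] = 1 − 6×98 / (8×63) = 1 − 588/504 ≈ -0.167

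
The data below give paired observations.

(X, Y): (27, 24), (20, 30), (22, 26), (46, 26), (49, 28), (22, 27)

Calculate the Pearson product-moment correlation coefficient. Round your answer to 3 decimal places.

-0.068

n = 6, ΣX = 186, ΣY = 161, ΣX² = 6614, ΣY² = 4341, ΣXY = 4982
nΣXY − ΣXΣY = 29892 − 29946 = -54
nΣX² − (ΣX)² = 39684 − 34596 = 5088; nΣY² − (ΣY)² = 26046 − 25921 = 125
r = -54 / √(5088 × 125) = -54 / 797.4961 ≈ -0.068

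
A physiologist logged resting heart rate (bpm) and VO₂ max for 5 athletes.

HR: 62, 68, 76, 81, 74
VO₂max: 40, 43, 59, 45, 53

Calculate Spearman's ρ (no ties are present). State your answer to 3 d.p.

0.700

Rank HR: 1, 2, 4, 5, 3
Rank VO₂max: 1, 2, 5, 3, 4
d = rank(HR) − rank(VO₂max): 0, 0, -1, 2, -1; Σd² = 6
ρ = 1 − 6Σd² / [n(n²−1)] = 1 − 6×6 / (5×24) = 1 − 36/120 ≈ 0.700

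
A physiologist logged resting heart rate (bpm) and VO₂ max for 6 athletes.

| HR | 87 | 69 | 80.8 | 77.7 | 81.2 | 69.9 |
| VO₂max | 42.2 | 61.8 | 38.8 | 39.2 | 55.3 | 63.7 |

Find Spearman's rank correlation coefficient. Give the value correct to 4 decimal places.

Rank HR: 6, 1, 4, 3, 5, 2
Rank VO₂max: 3, 5, 1, 2, 4, 6
d = rank(HR) − rank(VO₂max): 3, -4, 3, 1, 1, -4; Σd² = 52
ρ = 1 − 6Σd² / [n(n²−1)] = 1 − 6×52 / (6×35) = 1 − 312/210 ≈ -0.4857

-0.4857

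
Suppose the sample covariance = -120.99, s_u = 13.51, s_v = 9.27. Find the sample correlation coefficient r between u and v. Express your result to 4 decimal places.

r = Cov(u,v) / (s_u · s_v) = -120.99 / (13.51 × 9.27)
  = -120.99 / 125.2377 ≈ -0.9661

-0.9661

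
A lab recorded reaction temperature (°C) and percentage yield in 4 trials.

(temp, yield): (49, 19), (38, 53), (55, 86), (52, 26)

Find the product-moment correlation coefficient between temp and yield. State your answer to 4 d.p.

n = 4, Σx = 194, Σy = 184, Σx² = 9574, Σy² = 11242, Σxy = 9027
nΣxy − ΣxΣy = 36108 − 35696 = 412
nΣx² − (Σx)² = 38296 − 37636 = 660; nΣy² − (Σy)² = 44968 − 33856 = 11112
r = 412 / √(660 × 11112) = 412 / 2708.1211 ≈ 0.1521

0.1521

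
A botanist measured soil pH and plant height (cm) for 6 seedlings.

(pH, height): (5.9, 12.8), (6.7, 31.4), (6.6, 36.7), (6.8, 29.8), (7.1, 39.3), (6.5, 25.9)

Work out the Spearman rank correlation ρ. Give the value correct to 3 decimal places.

0.771

Rank pH: 1, 4, 3, 5, 6, 2
Rank height: 1, 4, 5, 3, 6, 2
d = rank(pH) − rank(height): 0, 0, -2, 2, 0, 0; Σd² = 8
ρ = 1 − 6Σd² / [n(n²−1)] = 1 − 6×8 / (6×35) = 1 − 48/210 ≈ 0.771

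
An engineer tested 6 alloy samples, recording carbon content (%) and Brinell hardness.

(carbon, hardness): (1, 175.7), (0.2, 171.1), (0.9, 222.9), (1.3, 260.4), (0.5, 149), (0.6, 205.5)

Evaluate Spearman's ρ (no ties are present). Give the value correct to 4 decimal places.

0.7714

Rank carbon: 5, 1, 4, 6, 2, 3
Rank hardness: 3, 2, 5, 6, 1, 4
d = rank(carbon) − rank(hardness): 2, -1, -1, 0, 1, -1; Σd² = 8
ρ = 1 − 6Σd² / [n(n²−1)] = 1 − 6×8 / (6×35) = 1 − 48/210 ≈ 0.7714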